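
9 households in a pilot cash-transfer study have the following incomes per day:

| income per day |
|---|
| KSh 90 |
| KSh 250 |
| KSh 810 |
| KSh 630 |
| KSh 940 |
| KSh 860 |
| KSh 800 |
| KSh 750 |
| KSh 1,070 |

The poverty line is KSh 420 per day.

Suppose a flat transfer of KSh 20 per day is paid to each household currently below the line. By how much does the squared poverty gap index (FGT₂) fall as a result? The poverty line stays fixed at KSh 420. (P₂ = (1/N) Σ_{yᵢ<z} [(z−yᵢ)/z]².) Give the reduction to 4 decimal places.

0.0121

Before: below the line — KSh 90, KSh 250; squared poverty gap index (FGT₂) = 0.086798.
After the KSh 20 transfer: below the line — KSh 110, KSh 270; squared poverty gap index (FGT₂) = 0.074704.
Reduction = 0.086798 − 0.074704 = 0.0121.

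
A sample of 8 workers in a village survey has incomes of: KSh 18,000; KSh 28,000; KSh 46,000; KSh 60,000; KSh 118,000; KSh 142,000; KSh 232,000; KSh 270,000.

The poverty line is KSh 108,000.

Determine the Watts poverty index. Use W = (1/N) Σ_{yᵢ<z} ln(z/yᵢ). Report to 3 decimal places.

Below z: KSh 18,000, KSh 28,000, KSh 46,000, KSh 60,000 (q = 4 of N = 8).
ln(z/y) terms: ln(108000/18000) = 1.7918; ln(108000/28000) = 1.3499; ln(108000/46000) = 0.8535; ln(108000/60000) = 0.5878.
W = 4.582963 / 8 = 0.573.

0.573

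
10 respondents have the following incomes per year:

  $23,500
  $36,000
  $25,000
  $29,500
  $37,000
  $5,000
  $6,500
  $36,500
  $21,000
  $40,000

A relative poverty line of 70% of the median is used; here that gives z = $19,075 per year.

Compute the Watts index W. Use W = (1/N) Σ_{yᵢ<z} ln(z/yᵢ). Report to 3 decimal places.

Below z: $5,000, $6,500 (q = 2 of N = 10).
Log gaps: ln(19075/5000) = 1.3389; ln(19075/6500) = 1.0766.
W = 2.415517 / 10 = 0.242.

0.242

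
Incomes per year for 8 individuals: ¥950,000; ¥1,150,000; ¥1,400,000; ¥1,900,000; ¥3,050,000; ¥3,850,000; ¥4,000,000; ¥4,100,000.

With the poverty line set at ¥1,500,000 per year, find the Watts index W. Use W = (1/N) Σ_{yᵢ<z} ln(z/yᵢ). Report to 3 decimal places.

0.099

Poor units: ¥950,000, ¥1,150,000, ¥1,400,000 (q = 3 of N = 8).
Log gaps: ln(1500000/950000) = 0.4568; ln(1500000/1150000) = 0.2657; ln(1500000/1400000) = 0.0690.
W = 0.791454 / 8 = 0.099.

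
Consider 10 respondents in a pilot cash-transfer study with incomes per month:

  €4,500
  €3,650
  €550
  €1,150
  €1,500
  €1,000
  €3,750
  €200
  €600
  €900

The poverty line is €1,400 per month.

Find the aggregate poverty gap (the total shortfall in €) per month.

Below z: €200, €550, €600, €900, €1,000, €1,150 (q = 6 of N = 10).
Individual gaps: 1400−200 = 1200; 1400−550 = 850; 1400−600 = 800; 1400−900 = 500; 1400−1000 = 400; 1400−1150 = 250.
Aggregate gap = €4,000.

€4,000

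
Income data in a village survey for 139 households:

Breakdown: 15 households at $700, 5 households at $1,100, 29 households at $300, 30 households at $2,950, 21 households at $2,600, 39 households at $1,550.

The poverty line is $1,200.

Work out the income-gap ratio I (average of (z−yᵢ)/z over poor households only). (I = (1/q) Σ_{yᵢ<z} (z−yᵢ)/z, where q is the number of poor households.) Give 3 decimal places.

Poor units: 29×$300, 15×$700, 5×$1,100 (q = 49 of N = 139).
Shortfall ratios (z−y)/z: 0.7500 (×29), 0.4167 (×15), 0.0833 (×5); sum = 28.416667.
I averages over the q = 49 poor units only: 28.416667 / 49 = 0.580.

0.580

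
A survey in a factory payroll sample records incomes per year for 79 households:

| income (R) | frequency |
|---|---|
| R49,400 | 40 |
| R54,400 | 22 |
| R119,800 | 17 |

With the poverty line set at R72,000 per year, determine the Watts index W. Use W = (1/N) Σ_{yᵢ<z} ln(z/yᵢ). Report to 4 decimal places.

0.2688

Incomes under z: 40×R49,400, 22×R54,400 (q = 62 of N = 79).
Log gaps: ln(72000/49400) = 0.3767 (×40); ln(72000/54400) = 0.2803 (×22).
W = 21.235271 / 79 = 0.2688.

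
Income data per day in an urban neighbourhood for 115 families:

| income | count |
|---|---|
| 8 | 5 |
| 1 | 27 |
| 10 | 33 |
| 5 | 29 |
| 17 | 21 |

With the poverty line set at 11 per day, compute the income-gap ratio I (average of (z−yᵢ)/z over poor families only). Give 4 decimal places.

Below z: 27×1, 29×5, 5×8, 33×10 (q = 94 of N = 115).
Relative gaps: 0.9091 (×27), 0.5455 (×29), 0.2727 (×5), 0.0909 (×33); sum = 44.727273.
I averages over the q = 94 poor units only: 44.727273 / 94 = 0.4758.

0.4758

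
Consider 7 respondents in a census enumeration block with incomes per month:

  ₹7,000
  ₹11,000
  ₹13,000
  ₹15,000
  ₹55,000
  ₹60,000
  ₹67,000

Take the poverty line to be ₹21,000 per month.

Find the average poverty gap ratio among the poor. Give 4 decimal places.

0.4524

Incomes under z: ₹7,000, ₹11,000, ₹13,000, ₹15,000 (q = 4 of N = 7).
Shortfall ratios (z−y)/z: 0.6667, 0.4762, 0.3810, 0.2857; sum = 1.809524.
The income-gap ratio divides by q (the poor only): 1.809524 / 4 = 0.4524.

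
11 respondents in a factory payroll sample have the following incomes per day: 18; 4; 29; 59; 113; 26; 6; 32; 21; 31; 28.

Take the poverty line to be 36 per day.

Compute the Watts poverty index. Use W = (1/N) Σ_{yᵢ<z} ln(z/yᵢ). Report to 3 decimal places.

0.571

Poor units: 4, 6, 18, 21, 26, 28, 29, 31, 32 (q = 9 of N = 11).
Log shortfalls: ln(36/4) = 2.1972; ln(36/6) = 1.7918; ln(36/18) = 0.6931; ln(36/21) = 0.5390; ln(36/26) = 0.3254; ln(36/28) = 0.2513; ln(36/29) = 0.2162; ln(36/31) = 0.1495; ln(36/32) = 0.1178.
W = 6.281402 / 11 = 0.571.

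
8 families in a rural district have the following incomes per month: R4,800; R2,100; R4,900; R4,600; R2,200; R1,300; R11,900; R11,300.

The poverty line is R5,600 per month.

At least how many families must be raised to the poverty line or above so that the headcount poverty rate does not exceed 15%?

6 of the 8 families are poor, so H = 6/8 = 0.750.
A headcount ratio of at most 15% allows at most ⌊0.15 × 8⌋ = 1 poor families.
So at least 6 − 1 = 5 must be lifted.

5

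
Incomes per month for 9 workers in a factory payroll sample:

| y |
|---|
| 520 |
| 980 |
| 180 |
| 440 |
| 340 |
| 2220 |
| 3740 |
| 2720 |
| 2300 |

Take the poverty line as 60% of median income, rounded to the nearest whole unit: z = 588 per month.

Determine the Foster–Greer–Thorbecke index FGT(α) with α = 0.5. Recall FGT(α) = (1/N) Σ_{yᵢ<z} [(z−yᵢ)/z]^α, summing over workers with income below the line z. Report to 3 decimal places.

0.258

Below the line: 180, 340, 440, 520 (q = 4 of N = 9).
Normalized shortfalls: (588−180)/588 = 0.6939; (588−340)/588 = 0.4218; (588−440)/588 = 0.2517; (588−520)/588 = 0.1156.
Raised to α = 0.5: 0.83299; 0.64944; 0.50170; 0.34007.
Sum = 2.324196; FGT(0.5) = 2.324196 / 9 = 0.258.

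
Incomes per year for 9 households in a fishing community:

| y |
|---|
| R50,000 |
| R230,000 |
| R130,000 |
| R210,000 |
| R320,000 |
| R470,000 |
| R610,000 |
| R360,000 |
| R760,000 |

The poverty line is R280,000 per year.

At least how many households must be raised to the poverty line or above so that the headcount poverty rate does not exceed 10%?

4 of the 9 households are poor, so H = 4/9 = 0.444.
A headcount ratio of at most 10% allows at most ⌊0.10 × 9⌋ = 0 poor households.
So at least 4 − 0 = 4 must be lifted.

4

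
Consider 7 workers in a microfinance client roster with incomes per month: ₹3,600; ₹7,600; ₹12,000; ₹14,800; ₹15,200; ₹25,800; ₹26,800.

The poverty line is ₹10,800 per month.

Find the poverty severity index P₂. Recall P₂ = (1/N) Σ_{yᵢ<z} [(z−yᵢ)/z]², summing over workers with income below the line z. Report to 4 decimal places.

0.0760

Below z: ₹3,600, ₹7,600 (q = 2 of N = 7).
Gap ratios (z−y)/z: (10800−3600)/10800 = 0.6667; (10800−7600)/10800 = 0.2963.
Squared: 0.4444; 0.0878.
Sum = 0.532236; P₂ = 0.532236 / 7 = 0.0760.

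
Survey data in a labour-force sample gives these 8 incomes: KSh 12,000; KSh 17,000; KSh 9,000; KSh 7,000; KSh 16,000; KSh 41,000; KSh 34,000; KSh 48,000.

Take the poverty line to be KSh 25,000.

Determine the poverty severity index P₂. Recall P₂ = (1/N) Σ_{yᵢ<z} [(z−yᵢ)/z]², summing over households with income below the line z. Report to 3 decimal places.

0.179

Poor units: KSh 7,000, KSh 9,000, KSh 12,000, KSh 16,000, KSh 17,000 (q = 5 of N = 8).
Normalized shortfalls: (25000−7000)/25000 = 0.7200; (25000−9000)/25000 = 0.6400; (25000−12000)/25000 = 0.5200; (25000−16000)/25000 = 0.3600; (25000−17000)/25000 = 0.3200.
Squared: 0.5184; 0.4096; 0.2704; 0.1296; 0.1024.
Sum = 1.430400; P₂ = 1.430400 / 8 = 0.179.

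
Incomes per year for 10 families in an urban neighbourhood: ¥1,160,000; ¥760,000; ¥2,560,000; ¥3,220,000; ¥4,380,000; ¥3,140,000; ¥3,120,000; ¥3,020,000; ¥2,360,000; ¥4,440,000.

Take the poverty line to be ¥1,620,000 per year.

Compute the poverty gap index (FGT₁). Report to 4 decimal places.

Incomes under z: ¥760,000, ¥1,160,000 (q = 2 of N = 10).
Shortfall ratios: (1620000−760000)/1620000 = 0.5309; (1620000−1160000)/1620000 = 0.2840.
Σ = 0.814815. Dividing by the full population N = 10 gives P₁ = 0.0815.

0.0815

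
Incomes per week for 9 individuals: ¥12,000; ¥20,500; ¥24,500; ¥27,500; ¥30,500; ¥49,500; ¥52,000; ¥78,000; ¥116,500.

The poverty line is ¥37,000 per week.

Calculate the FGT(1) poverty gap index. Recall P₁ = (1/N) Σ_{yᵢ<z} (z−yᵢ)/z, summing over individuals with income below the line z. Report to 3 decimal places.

Poor units: ¥12,000, ¥20,500, ¥24,500, ¥27,500, ¥30,500 (q = 5 of N = 9).
Shortfall ratios: (37000−12000)/37000 = 0.6757; (37000−20500)/37000 = 0.4459; (37000−24500)/37000 = 0.3378; (37000−27500)/37000 = 0.2568; (37000−30500)/37000 = 0.1757.
Σ = 1.891892. Dividing by the full population N = 9 gives P₁ = 0.210.

0.210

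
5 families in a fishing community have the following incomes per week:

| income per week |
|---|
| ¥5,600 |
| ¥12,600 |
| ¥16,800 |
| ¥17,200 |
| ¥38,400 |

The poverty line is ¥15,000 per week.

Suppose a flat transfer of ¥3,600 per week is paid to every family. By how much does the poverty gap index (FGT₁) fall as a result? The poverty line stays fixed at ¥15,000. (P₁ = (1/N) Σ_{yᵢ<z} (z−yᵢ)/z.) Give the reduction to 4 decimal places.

0.0800

Before: below the line — ¥5,600, ¥12,600; poverty gap index (FGT₁) = 0.157333.
After the ¥3,600 transfer: below the line — ¥9,200; poverty gap index (FGT₁) = 0.077333.
Reduction = 0.157333 − 0.077333 = 0.0800.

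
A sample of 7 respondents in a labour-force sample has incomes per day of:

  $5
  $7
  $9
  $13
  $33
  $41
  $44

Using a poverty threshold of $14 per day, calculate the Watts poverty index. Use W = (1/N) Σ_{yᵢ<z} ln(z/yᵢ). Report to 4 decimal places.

0.3198

Below z: $5, $7, $9, $13 (q = 4 of N = 7).
ln(z/y) terms: ln(14/5) = 1.0296; ln(14/7) = 0.6931; ln(14/9) = 0.4418; ln(14/13) = 0.0741.
W = 2.238707 / 7 = 0.3198.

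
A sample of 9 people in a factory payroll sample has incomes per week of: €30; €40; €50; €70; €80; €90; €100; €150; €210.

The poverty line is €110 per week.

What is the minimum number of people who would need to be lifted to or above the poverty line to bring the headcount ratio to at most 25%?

5

Currently q = 7 of N = 9 are below the line (H = 0.778).
A headcount ratio of at most 25% allows at most ⌊0.25 × 9⌋ = 2 poor people.
So at least 7 − 2 = 5 must be lifted.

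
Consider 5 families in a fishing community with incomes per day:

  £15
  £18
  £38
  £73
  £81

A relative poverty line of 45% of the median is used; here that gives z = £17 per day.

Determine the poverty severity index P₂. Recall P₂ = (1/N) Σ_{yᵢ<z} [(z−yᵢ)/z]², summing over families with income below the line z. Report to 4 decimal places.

Incomes under z: £15 (q = 1 of N = 5).
Gap ratios (z−y)/z: (17−15)/17 = 0.1176.
Squared: 0.0138.
Sum = 0.013841; P₂ = 0.013841 / 5 = 0.0028.

0.0028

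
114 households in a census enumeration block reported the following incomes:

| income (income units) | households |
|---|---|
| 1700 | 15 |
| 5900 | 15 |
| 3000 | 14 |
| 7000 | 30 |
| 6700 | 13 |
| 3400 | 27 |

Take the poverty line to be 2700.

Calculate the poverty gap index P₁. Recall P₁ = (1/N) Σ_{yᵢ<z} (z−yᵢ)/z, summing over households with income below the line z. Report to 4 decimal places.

Poor units: 15×1700 (q = 15 of N = 114).
Shortfall ratios: (2700−1700)/2700 = 0.3704 (×15).
Σ = 5.555556. Dividing by the full population N = 114 gives P₁ = 0.0487.

0.0487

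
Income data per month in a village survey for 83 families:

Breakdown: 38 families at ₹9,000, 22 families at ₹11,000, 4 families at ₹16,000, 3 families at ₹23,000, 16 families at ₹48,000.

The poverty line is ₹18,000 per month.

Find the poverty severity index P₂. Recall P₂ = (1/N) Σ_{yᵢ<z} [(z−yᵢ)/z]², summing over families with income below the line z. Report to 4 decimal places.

Incomes under z: 38×₹9,000, 22×₹11,000, 4×₹16,000 (q = 64 of N = 83).
Relative gaps: (18000−9000)/18000 = 0.5000 (×38); (18000−11000)/18000 = 0.3889 (×22); (18000−16000)/18000 = 0.1111 (×4).
Squared: 0.2500 (×38); 0.1512 (×22); 0.0123 (×4).
Sum = 12.876543; P₂ = 12.876543 / 83 = 0.1551.

0.1551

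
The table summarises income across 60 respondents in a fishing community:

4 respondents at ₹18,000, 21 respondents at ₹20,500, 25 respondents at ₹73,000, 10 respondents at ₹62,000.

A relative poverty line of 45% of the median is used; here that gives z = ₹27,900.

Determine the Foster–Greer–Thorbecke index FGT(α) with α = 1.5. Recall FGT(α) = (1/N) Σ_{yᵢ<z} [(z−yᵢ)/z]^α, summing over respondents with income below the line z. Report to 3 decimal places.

0.062

Below the line: 4×₹18,000, 21×₹20,500 (q = 25 of N = 60).
Relative gaps: (27900−18000)/27900 = 0.3548 (×4); (27900−20500)/27900 = 0.2652 (×21).
Raised to α = 1.5: 0.21137 (×4); 0.13660 (×21).
Sum = 3.714024; FGT(1.5) = 3.714024 / 60 = 0.062.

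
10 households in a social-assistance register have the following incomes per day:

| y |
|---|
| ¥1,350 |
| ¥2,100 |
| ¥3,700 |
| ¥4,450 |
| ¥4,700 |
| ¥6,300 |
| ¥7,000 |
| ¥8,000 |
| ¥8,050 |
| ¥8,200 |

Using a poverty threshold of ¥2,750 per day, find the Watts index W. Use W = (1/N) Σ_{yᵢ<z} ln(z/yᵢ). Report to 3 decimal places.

Below the line: ¥1,350, ¥2,100 (q = 2 of N = 10).
ln(z/y) terms: ln(2750/1350) = 0.7115; ln(2750/2100) = 0.2697.
W = 0.981160 / 10 = 0.098.

0.098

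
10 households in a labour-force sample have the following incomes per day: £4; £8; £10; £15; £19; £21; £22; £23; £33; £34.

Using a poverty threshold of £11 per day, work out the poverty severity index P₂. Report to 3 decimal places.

0.049

Poor units: £4, £8, £10 (q = 3 of N = 10).
Gap ratios (z−y)/z: (11−4)/11 = 0.6364; (11−8)/11 = 0.2727; (11−10)/11 = 0.0909.
Squared: 0.4050; 0.0744; 0.0083.
Sum = 0.487603; P₂ = 0.487603 / 10 = 0.049.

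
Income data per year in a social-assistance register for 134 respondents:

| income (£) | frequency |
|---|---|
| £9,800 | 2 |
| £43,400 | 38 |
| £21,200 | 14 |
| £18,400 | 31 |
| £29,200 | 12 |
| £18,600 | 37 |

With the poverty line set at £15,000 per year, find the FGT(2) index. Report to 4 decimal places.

0.0018

Below the line: 2×£9,800 (q = 2 of N = 134).
Relative gaps: (15000−9800)/15000 = 0.3467 (×2).
Squared: 0.1202 (×2).
Sum = 0.240356; P₂ = 0.240356 / 134 = 0.0018.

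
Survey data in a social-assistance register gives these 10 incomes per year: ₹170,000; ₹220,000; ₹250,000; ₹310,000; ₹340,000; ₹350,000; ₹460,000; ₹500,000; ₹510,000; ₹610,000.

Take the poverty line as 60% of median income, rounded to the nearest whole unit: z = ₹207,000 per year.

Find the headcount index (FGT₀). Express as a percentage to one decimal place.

1 of the 10 individuals have income below ₹207,000.
H = 1/10 = 10.0%.

10.0%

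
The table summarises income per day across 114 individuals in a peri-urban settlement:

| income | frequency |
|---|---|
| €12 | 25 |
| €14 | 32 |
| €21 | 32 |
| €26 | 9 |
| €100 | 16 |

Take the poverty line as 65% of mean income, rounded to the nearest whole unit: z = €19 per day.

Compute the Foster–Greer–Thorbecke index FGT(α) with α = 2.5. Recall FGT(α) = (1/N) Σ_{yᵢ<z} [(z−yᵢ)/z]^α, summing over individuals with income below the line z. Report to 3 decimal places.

Below the line: 25×€12, 32×€14 (q = 57 of N = 114).
Gap ratios (z−y)/z: (19−12)/19 = 0.3684 (×25); (19−14)/19 = 0.2632 (×32).
Raised to α = 2.5: 0.08239 (×25); 0.03553 (×32).
Sum = 3.196505; FGT(2.5) = 3.196505 / 114 = 0.028.

0.028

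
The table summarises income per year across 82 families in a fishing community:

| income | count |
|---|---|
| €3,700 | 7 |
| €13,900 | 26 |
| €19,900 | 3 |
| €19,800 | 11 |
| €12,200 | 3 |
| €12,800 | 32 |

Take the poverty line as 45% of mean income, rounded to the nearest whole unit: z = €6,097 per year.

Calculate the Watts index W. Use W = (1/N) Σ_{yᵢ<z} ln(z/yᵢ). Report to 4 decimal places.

0.0426

Below z: 7×€3,700 (q = 7 of N = 82).
ln(z/y) terms: ln(6097/3700) = 0.4995 (×7).
W = 3.496248 / 82 = 0.0426.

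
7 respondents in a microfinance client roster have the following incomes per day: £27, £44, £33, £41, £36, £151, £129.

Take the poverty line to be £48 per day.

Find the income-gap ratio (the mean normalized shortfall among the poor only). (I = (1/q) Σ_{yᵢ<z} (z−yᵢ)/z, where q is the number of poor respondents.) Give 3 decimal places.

Poor units: £27, £33, £36, £41, £44 (q = 5 of N = 7).
Relative gaps: 0.4375, 0.3125, 0.2500, 0.1458, 0.0833; sum = 1.229167.
I averages over the q = 5 poor units only: 1.229167 / 5 = 0.246.

0.246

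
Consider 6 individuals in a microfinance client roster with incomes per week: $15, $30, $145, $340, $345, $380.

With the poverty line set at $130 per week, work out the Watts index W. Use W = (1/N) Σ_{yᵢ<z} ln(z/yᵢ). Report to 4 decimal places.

Poor units: $15, $30 (q = 2 of N = 6).
ln(z/y) terms: ln(130/15) = 2.1595; ln(130/30) = 1.4663.
W = 3.625821 / 6 = 0.6043.

0.6043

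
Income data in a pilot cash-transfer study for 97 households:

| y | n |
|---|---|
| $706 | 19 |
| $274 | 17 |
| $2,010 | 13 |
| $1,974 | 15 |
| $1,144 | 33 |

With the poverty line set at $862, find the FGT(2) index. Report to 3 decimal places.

0.088

Below the line: 17×$274, 19×$706 (q = 36 of N = 97).
Gap ratios (z−y)/z: (862−274)/862 = 0.6821 (×17); (862−706)/862 = 0.1810 (×19).
Squared: 0.4653 (×17); 0.0328 (×19).
Sum = 8.532512; P₂ = 8.532512 / 97 = 0.088.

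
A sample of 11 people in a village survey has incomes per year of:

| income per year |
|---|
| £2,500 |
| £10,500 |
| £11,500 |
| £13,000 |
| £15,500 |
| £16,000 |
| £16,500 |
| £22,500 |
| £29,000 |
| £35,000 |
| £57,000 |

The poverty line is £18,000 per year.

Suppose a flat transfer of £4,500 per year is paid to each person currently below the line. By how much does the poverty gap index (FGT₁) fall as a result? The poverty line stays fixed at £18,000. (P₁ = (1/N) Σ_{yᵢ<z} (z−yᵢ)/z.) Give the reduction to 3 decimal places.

0.121

Before: below the line — £2,500, £10,500, £11,500, £13,000, £15,500, £16,000, £16,500; poverty gap index (FGT₁) = 0.20455.
After the £4,500 transfer: below the line — £7,000, £15,000, £16,000, £17,500; poverty gap index (FGT₁) = 0.08333.
Reduction = 0.20455 − 0.08333 = 0.121.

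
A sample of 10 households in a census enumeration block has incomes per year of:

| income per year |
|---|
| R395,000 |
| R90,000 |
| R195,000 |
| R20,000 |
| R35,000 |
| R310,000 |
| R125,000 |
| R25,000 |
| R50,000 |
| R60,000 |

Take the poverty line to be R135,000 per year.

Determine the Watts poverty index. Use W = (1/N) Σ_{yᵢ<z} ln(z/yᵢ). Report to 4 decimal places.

Below the line: R20,000, R25,000, R35,000, R50,000, R60,000, R90,000, R125,000 (q = 7 of N = 10).
Log gaps: ln(135000/20000) = 1.9095; ln(135000/25000) = 1.6864; ln(135000/35000) = 1.3499; ln(135000/50000) = 0.9933; ln(135000/60000) = 0.8109; ln(135000/90000) = 0.4055; ln(135000/125000) = 0.0770.
W = 7.232476 / 10 = 0.7232.

0.7232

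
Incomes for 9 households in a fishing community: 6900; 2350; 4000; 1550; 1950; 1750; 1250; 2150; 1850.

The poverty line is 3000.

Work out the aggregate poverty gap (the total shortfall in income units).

Below z: 1250, 1550, 1750, 1850, 1950, 2150, 2350 (q = 7 of N = 9).
Individual gaps: 3000−1250 = 1750; 3000−1550 = 1450; 3000−1750 = 1250; 3000−1850 = 1150; 3000−1950 = 1050; 3000−2150 = 850; 3000−2350 = 650.
Aggregate gap = 8150.

8150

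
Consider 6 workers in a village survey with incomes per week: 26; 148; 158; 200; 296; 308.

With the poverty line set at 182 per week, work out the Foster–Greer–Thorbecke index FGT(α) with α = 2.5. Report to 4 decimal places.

0.1169

Incomes under z: 26, 148, 158 (q = 3 of N = 6).
Shortfall ratios: (182−26)/182 = 0.8571; (182−148)/182 = 0.1868; (182−158)/182 = 0.1319.
Raised to α = 2.5: 0.68019; 0.01508; 0.00631.
Sum = 0.701593; FGT(2.5) = 0.701593 / 6 = 0.1169.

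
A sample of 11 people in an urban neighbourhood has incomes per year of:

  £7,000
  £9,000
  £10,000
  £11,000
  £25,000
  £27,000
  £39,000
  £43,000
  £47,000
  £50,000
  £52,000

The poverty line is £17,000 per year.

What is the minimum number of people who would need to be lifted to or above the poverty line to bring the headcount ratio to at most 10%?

3

4 of the 11 people are poor, so H = 4/11 = 0.364.
A headcount ratio of at most 10% allows at most ⌊0.10 × 11⌋ = 1 poor people.
So at least 4 − 1 = 3 must be lifted.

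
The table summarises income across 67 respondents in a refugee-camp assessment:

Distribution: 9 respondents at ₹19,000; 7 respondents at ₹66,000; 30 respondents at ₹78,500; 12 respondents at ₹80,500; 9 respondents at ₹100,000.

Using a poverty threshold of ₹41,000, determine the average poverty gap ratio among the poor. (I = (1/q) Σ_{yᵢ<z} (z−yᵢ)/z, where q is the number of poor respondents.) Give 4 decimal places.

0.5366

Below z: 9×₹19,000 (q = 9 of N = 67).
Relative gaps: 0.5366 (×9); sum = 4.829268.
The income-gap ratio divides by q (the poor only): 4.829268 / 9 = 0.5366.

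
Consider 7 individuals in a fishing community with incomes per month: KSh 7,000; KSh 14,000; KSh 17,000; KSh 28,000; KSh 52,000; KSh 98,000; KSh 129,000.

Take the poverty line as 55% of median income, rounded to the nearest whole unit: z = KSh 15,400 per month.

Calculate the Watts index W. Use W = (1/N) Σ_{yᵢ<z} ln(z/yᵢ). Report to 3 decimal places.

0.126

Below the line: KSh 7,000, KSh 14,000 (q = 2 of N = 7).
ln(z/y) terms: ln(15400/7000) = 0.7885; ln(15400/14000) = 0.0953.
W = 0.883768 / 7 = 0.126.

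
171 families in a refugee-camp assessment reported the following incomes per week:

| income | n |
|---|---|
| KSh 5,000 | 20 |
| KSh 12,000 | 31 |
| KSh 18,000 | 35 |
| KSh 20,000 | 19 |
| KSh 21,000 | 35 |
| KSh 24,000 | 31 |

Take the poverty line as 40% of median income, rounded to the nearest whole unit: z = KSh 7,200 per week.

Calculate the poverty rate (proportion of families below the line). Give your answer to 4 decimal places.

0.1170

20 of the 171 families have income below KSh 7,200.
H = 20/171 = 0.1170.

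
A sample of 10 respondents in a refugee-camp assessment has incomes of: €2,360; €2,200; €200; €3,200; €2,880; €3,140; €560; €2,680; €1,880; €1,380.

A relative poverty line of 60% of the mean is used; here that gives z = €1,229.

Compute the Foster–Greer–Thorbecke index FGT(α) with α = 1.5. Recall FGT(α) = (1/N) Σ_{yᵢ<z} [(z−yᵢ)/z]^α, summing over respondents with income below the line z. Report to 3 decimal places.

0.117

Poor units: €200, €560 (q = 2 of N = 10).
Shortfall ratios: (1229−200)/1229 = 0.8373; (1229−560)/1229 = 0.5443.
Raised to α = 1.5: 0.76612; 0.40162.
Sum = 1.167734; FGT(1.5) = 1.167734 / 10 = 0.117.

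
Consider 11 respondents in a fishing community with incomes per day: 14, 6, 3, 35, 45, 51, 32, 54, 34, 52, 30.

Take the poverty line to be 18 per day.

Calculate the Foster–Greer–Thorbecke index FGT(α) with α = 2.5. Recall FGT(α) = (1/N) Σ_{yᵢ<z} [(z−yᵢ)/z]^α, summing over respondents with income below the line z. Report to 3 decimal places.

Below the line: 3, 6, 14 (q = 3 of N = 11).
Normalized shortfalls: (18−3)/18 = 0.8333; (18−6)/18 = 0.6667; (18−14)/18 = 0.2222.
Raised to α = 2.5: 0.63394; 0.36289; 0.02328.
Sum = 1.020105; FGT(2.5) = 1.020105 / 11 = 0.093.

0.093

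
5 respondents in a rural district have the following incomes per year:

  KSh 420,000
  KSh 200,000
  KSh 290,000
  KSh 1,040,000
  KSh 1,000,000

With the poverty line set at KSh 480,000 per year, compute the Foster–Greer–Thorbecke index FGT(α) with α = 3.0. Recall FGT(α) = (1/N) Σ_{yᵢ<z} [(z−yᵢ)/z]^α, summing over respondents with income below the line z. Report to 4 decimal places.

Poor units: KSh 200,000, KSh 290,000, KSh 420,000 (q = 3 of N = 5).
Gap ratios (z−y)/z: (480000−200000)/480000 = 0.5833; (480000−290000)/480000 = 0.3958; (480000−420000)/480000 = 0.1250.
Raised to α = 3.0: 0.19850; 0.06202; 0.00195.
Sum = 0.262469; FGT(3.0) = 0.262469 / 5 = 0.0525.

0.0525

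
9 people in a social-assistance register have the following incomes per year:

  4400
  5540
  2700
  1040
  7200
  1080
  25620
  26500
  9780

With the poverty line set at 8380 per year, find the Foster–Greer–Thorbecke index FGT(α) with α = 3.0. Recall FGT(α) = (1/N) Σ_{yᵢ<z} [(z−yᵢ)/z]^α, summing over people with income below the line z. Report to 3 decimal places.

0.199

Below the line: 1040, 1080, 2700, 4400, 5540, 7200 (q = 6 of N = 9).
Gap ratios (z−y)/z: (8380−1040)/8380 = 0.8759; (8380−1080)/8380 = 0.8711; (8380−2700)/8380 = 0.6778; (8380−4400)/8380 = 0.4749; (8380−5540)/8380 = 0.3389; (8380−7200)/8380 = 0.1408.
Raised to α = 3.0: 0.67198; 0.66105; 0.31140; 0.10713; 0.03892; 0.00279.
Sum = 1.793277; FGT(3.0) = 1.793277 / 9 = 0.199.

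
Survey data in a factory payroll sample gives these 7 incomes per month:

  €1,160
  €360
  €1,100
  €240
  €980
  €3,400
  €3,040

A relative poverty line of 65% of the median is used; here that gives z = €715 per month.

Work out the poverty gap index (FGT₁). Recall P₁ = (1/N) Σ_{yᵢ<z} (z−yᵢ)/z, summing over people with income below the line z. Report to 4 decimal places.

0.1658

Below the line: €240, €360 (q = 2 of N = 7).
Shortfall ratios: (715−240)/715 = 0.6643; (715−360)/715 = 0.4965.
Sum of shortfalls = 1.160839; P₁ averages over all N: 1.160839 / 7 = 0.1658.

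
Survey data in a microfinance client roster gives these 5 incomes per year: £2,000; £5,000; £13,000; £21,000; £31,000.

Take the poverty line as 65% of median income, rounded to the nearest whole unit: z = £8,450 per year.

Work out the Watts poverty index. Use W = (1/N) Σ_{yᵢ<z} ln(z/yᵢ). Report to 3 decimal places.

0.393

Incomes under z: £2,000, £5,000 (q = 2 of N = 5).
Log gaps: ln(8450/2000) = 1.4410; ln(8450/5000) = 0.5247.
W = 1.965748 / 5 = 0.393.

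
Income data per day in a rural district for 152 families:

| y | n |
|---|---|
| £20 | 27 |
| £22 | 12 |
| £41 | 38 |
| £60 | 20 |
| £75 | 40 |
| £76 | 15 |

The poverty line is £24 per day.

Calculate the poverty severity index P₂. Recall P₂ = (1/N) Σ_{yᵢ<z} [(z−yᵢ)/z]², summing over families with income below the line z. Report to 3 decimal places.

Poor units: 27×£20, 12×£22 (q = 39 of N = 152).
Shortfall ratios: (24−20)/24 = 0.1667 (×27); (24−22)/24 = 0.0833 (×12).
Squared: 0.0278 (×27); 0.0069 (×12).
Sum = 0.833333; P₂ = 0.833333 / 152 = 0.005.

0.005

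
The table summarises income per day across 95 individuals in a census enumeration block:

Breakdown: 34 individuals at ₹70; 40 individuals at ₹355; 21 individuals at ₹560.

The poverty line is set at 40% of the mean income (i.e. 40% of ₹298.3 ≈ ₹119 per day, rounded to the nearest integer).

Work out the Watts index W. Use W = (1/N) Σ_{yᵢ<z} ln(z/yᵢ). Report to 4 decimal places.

0.1899

Poor units: 34×₹70 (q = 34 of N = 95).
Log gaps: ln(119/70) = 0.5306 (×34).
W = 18.041361 / 95 = 0.1899.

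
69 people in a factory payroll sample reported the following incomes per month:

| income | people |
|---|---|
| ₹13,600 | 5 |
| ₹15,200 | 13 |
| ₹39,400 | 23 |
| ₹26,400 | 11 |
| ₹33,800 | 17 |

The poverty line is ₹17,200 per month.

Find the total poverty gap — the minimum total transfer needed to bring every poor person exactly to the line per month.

₹44,000

Below z: 5×₹13,600, 13×₹15,200 (q = 18 of N = 69).
Individual gaps: 5×(17200−13600) = 18000; 13×(17200−15200) = 26000.
Aggregate gap = ₹44,000.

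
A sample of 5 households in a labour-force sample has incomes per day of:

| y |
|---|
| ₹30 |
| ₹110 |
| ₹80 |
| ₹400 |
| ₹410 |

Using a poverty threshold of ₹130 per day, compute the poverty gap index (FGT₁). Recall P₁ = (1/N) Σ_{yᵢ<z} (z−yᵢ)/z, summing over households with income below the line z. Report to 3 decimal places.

0.262

Below the line: ₹30, ₹80, ₹110 (q = 3 of N = 5).
Shortfall ratios: (130−30)/130 = 0.7692; (130−80)/130 = 0.3846; (130−110)/130 = 0.1538.
Σ = 1.307692. Dividing by the full population N = 5 gives P₁ = 0.262.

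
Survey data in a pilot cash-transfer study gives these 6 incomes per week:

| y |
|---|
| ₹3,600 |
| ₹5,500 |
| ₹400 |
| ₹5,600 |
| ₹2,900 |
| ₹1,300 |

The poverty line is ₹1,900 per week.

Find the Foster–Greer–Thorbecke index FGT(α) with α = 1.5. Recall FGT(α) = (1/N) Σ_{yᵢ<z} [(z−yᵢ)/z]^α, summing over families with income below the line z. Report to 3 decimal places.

Incomes under z: ₹400, ₹1,300 (q = 2 of N = 6).
Relative gaps: (1900−400)/1900 = 0.7895; (1900−1300)/1900 = 0.3158.
Raised to α = 1.5: 0.70147; 0.17746.
Sum = 0.878924; FGT(1.5) = 0.878924 / 6 = 0.146.

0.146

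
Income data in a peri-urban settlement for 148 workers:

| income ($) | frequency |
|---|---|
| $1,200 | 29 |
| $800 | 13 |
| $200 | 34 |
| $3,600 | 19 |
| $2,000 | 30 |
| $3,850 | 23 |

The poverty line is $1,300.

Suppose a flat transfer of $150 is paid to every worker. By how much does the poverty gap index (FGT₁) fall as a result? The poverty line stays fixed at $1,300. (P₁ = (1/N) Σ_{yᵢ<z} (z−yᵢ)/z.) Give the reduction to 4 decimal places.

Before: below the line — 34×$200, 13×$800, 29×$1,200; poverty gap index (FGT₁) = 0.243243.
After the $150 transfer: below the line — 34×$350, 13×$950; poverty gap index (FGT₁) = 0.191528.
Reduction = 0.243243 − 0.191528 = 0.0517.

0.0517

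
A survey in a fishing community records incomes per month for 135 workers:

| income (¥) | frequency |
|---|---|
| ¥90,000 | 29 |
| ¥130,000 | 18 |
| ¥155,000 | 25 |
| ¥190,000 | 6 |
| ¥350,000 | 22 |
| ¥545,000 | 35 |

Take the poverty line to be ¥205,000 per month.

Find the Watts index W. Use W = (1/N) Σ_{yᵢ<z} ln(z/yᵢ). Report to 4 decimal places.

Below the line: 29×¥90,000, 18×¥130,000, 25×¥155,000, 6×¥190,000 (q = 78 of N = 135).
ln(z/y) terms: ln(205000/90000) = 0.8232 (×29); ln(205000/130000) = 0.4555 (×18); ln(205000/155000) = 0.2796 (×25); ln(205000/190000) = 0.0760 (×6).
W = 39.516905 / 135 = 0.2927.

0.2927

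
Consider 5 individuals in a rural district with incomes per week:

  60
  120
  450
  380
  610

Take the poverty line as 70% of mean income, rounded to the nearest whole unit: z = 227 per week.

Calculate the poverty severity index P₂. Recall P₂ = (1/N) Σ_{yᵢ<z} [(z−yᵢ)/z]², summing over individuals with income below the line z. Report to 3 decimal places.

Below the line: 60, 120 (q = 2 of N = 5).
Normalized shortfalls: (227−60)/227 = 0.7357; (227−120)/227 = 0.4714.
Squared: 0.5412; 0.2222.
Sum = 0.763415; P₂ = 0.763415 / 5 = 0.153.

0.153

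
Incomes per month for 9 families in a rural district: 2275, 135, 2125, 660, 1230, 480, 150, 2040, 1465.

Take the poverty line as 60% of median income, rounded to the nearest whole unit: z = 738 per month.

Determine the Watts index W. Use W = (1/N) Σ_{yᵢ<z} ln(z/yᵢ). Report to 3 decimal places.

0.426

Incomes under z: 135, 150, 480, 660 (q = 4 of N = 9).
ln(z/y) terms: ln(738/135) = 1.6987; ln(738/150) = 1.5933; ln(738/480) = 0.4302; ln(738/660) = 0.1117.
W = 3.833839 / 9 = 0.426.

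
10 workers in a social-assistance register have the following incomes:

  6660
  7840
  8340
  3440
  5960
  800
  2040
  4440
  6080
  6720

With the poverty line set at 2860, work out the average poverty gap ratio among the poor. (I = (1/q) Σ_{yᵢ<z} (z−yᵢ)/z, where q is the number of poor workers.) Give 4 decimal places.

Poor units: 800, 2040 (q = 2 of N = 10).
Relative gaps: 0.7203, 0.2867; sum = 1.006993.
I averages over the q = 2 poor units only: 1.006993 / 2 = 0.5035.

0.5035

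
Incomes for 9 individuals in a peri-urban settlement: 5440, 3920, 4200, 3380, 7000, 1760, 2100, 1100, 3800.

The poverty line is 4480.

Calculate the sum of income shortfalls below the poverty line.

Incomes under z: 1100, 1760, 2100, 3380, 3800, 3920, 4200 (q = 7 of N = 9).
Individual gaps: 4480−1100 = 3380; 4480−1760 = 2720; 4480−2100 = 2380; 4480−3380 = 1100; 4480−3800 = 680; 4480−3920 = 560; 4480−4200 = 280.
Aggregate gap = 11100.

11100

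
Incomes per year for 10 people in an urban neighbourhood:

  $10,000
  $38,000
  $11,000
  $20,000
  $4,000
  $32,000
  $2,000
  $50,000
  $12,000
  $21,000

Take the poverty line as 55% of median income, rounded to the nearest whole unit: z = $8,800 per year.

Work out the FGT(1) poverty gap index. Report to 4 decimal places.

Incomes under z: $2,000, $4,000 (q = 2 of N = 10).
Shortfall ratios: (8800−2000)/8800 = 0.7727; (8800−4000)/8800 = 0.5455.
Σ = 1.318182. Dividing by the full population N = 10 gives P₁ = 0.1318.

0.1318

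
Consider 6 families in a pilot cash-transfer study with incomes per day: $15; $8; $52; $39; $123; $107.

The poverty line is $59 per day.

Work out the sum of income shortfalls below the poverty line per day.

Incomes under z: $8, $15, $39, $52 (q = 4 of N = 6).
Individual gaps: 59−8 = 51; 59−15 = 44; 59−39 = 20; 59−52 = 7.
Aggregate gap = $122.

$122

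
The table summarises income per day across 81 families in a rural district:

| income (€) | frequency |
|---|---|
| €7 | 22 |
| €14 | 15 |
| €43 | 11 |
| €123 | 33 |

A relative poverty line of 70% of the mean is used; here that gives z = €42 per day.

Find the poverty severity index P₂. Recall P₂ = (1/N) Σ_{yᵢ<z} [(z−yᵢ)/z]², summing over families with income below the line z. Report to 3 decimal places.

Below the line: 22×€7, 15×€14 (q = 37 of N = 81).
Relative gaps: (42−7)/42 = 0.8333 (×22); (42−14)/42 = 0.6667 (×15).
Squared: 0.6944 (×22); 0.4444 (×15).
Sum = 21.944444; P₂ = 21.944444 / 81 = 0.271.

0.271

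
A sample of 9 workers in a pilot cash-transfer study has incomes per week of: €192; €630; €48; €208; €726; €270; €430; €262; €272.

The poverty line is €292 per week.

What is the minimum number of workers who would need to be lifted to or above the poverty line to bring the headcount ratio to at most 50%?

2

6 of the 9 workers are poor, so H = 6/9 = 0.667.
A headcount ratio of at most 50% allows at most ⌊0.50 × 9⌋ = 4 poor workers.
So at least 6 − 4 = 2 must be lifted.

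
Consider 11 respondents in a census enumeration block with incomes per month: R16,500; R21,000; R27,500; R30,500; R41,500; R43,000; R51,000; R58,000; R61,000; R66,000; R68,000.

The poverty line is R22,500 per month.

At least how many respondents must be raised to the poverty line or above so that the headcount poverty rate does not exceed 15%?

Currently q = 2 of N = 11 are below the line (H = 0.182).
A headcount ratio of at most 15% allows at most ⌊0.15 × 11⌋ = 1 poor respondents.
So at least 2 − 1 = 1 must be lifted.

1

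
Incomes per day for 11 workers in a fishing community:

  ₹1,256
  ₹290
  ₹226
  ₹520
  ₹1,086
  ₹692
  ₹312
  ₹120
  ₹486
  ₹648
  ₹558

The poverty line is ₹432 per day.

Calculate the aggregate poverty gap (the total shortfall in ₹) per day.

₹780

Incomes under z: ₹120, ₹226, ₹290, ₹312 (q = 4 of N = 11).
Individual gaps: 432−120 = 312; 432−226 = 206; 432−290 = 142; 432−312 = 120.
Aggregate gap = ₹780.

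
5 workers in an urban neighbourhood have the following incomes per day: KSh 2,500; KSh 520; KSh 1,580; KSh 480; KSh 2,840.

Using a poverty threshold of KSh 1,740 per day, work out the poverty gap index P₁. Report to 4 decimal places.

0.3034

Poor units: KSh 480, KSh 520, KSh 1,580 (q = 3 of N = 5).
Relative gaps: (1740−480)/1740 = 0.7241; (1740−520)/1740 = 0.7011; (1740−1580)/1740 = 0.0920.
Σ = 1.517241. Dividing by the full population N = 5 gives P₁ = 0.3034.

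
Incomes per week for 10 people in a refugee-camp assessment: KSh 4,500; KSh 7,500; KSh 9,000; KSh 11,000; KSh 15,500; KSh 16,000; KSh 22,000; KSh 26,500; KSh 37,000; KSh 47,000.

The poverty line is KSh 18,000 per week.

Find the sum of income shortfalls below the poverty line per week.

Incomes under z: KSh 4,500, KSh 7,500, KSh 9,000, KSh 11,000, KSh 15,500, KSh 16,000 (q = 6 of N = 10).
Individual gaps: 18000−4500 = 13500; 18000−7500 = 10500; 18000−9000 = 9000; 18000−11000 = 7000; 18000−15500 = 2500; 18000−16000 = 2000.
Aggregate gap = KSh 44,500.

KSh 44,500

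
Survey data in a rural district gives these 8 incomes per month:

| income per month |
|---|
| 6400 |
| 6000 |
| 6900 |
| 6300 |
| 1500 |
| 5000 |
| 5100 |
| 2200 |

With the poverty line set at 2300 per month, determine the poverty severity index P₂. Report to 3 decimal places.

0.015

Incomes under z: 1500, 2200 (q = 2 of N = 8).
Relative gaps: (2300−1500)/2300 = 0.3478; (2300−2200)/2300 = 0.0435.
Squared: 0.1210; 0.0019.
Sum = 0.122873; P₂ = 0.122873 / 8 = 0.015.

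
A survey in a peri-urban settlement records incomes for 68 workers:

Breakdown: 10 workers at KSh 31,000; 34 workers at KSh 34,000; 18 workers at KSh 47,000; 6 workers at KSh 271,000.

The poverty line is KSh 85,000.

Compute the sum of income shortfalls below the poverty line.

Below the line: 10×KSh 31,000, 34×KSh 34,000, 18×KSh 47,000 (q = 62 of N = 68).
Individual gaps: 10×(85000−31000) = 540000; 34×(85000−34000) = 1734000; 18×(85000−47000) = 684000.
Aggregate gap = KSh 2,958,000.

KSh 2,958,000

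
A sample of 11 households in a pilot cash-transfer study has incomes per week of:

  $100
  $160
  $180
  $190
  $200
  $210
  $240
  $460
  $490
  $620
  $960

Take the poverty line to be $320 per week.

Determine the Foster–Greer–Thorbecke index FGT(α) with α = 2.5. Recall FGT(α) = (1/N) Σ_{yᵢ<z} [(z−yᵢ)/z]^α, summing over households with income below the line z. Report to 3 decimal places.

0.090

Poor units: $100, $160, $180, $190, $200, $210, $240 (q = 7 of N = 11).
Gap ratios (z−y)/z: (320−100)/320 = 0.6875; (320−160)/320 = 0.5000; (320−180)/320 = 0.4375; (320−190)/320 = 0.4062; (320−200)/320 = 0.3750; (320−210)/320 = 0.3438; (320−240)/320 = 0.2500.
Raised to α = 2.5: 0.39191; 0.17678; 0.12660; 0.10519; 0.08611; 0.06928; 0.03125.
Sum = 0.987123; FGT(2.5) = 0.987123 / 11 = 0.090.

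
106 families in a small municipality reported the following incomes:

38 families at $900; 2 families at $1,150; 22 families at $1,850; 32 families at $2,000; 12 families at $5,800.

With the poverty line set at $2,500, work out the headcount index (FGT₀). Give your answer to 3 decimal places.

0.887

94 of the 106 families have income below $2,500.
H = 94/106 = 0.887.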